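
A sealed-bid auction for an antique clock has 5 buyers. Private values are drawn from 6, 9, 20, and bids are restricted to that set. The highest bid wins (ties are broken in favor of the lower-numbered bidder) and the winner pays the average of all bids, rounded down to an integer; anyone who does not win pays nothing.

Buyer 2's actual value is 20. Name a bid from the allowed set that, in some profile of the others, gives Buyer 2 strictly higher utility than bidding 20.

Suppose Buyer 1 bids 6, Buyer 3 bids 6, Buyer 4 bids 6 and Buyer 5 bids 6.
Bid 20: wins, pays 8, utility 20 - 8 = 12.
Bid 9: wins, pays 6, utility 20 - 6 = 14.
So bidding 9 beats truth here (14 > 12).

9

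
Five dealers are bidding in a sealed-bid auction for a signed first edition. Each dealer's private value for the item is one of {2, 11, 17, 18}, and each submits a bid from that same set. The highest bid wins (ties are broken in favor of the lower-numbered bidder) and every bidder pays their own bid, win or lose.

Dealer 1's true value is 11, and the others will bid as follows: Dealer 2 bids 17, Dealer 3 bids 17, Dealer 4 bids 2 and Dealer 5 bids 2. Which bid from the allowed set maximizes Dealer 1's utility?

Bid 2: loses but pays 2, utility -2.
Bid 11: loses but pays 11, utility -11.
Bid 17: wins, pays 17, utility 11 - 17 = -6.
Bid 18: wins, pays 18, utility 11 - 18 = -7.
The best choice is 2 with utility -2.

2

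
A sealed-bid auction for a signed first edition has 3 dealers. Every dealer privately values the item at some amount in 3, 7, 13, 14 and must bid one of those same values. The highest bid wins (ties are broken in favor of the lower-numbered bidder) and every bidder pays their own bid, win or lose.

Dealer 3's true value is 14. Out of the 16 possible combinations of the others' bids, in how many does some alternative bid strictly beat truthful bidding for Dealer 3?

Others bid (3, 3): truth gives 0; bid 7 gives 7 > 0. Violating.
Others bid (3, 7): truth gives 0; bid 13 gives 1 > 0. Violating.
Others bid (3, 14): truth gives -14; bid 3 gives -3 > -14. Violating.
Others bid (7, 3): truth gives 0; bid 13 gives 1 > 0. Violating.
Others bid (3, 13): truth gives 0; no alternative beats it.
Others bid (7, 13): truth gives 0; no alternative beats it.
(Checking all 16 profiles: 11 have a profitable deviation, 5 do not.)

11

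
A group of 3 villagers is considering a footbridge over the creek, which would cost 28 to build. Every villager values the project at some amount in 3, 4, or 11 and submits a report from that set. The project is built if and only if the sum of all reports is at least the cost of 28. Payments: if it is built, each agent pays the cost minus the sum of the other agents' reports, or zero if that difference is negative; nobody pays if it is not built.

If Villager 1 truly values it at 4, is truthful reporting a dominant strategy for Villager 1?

Check each profile of the others' reports and compare truth against every alternative report.
Others report (3, 3): truth gives 0, best alternative gives 0.
Others report (3, 4): truth gives 0, best alternative gives 0.
Others report (3, 11): truth gives 0, best alternative gives 0.
Others report (4, 3): truth gives 0, best alternative gives 0.
Others report (4, 4): truth gives 0, best alternative gives 0.
Others report (4, 11): truth gives 0, best alternative gives 0.
(Remaining 3 profiles checked similarly; truth is weakly best in each.)
In every case the truthful report is at least as good as any alternative, so it is a dominant strategy.

Yes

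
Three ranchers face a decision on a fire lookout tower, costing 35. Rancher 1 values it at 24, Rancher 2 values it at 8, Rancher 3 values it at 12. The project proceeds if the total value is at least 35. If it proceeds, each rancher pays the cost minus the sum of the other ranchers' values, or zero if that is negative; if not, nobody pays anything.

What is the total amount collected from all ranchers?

18

Total value 44 ≥ cost 35, so it is built.
Rancher 1: others sum to 20; max(0, 35 - 20) = 15.
Rancher 2: others sum to 36; max(0, 35 - 36) = 0.
Rancher 3: others sum to 32; max(0, 35 - 32) = 3.
Total collected = 15 + 0 + 3 = 18.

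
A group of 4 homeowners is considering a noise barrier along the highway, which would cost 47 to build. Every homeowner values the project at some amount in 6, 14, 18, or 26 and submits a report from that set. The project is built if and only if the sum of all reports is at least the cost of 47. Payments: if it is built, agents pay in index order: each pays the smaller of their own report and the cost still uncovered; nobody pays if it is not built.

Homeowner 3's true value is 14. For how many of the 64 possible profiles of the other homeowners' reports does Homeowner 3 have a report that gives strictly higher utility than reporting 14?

33

Others report (6, 14, 26): truth gives 0; report 6 gives 8 > 0. Violating.
Others report (6, 18, 18): truth gives 0; report 6 gives 8 > 0. Violating.
Others report (6, 18, 26): truth gives 0; report 6 gives 8 > 0. Violating.
Others report (6, 26, 14): truth gives 0; report 6 gives 8 > 0. Violating.
Others report (6, 6, 6): truth gives 0; no alternative beats it.
Others report (6, 6, 14): truth gives 0; no alternative beats it.
(Checking all 64 profiles: 33 have a profitable deviation, 31 do not.)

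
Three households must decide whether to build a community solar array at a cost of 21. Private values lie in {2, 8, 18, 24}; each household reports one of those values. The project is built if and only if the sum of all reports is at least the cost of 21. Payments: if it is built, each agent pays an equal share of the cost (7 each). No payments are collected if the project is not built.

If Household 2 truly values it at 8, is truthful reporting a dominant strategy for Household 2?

No

Consider the case where Household 1 reports 2 and Household 3 reports 2.
Truthful report 8: project not built, utility 0.
Report 18 instead: project built, pays 7, utility 8 - 7 = 1.
Since 1 > 0, reporting 18 is strictly better here, so truthful reporting is not dominant.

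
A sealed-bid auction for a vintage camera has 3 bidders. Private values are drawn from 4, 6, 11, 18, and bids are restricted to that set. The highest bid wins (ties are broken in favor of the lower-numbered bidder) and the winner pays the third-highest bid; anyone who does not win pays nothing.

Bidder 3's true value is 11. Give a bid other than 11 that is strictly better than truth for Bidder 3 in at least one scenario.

Suppose Bidder 1 bids 4 and Bidder 2 bids 11.
Bid 11: loses, pays 0, utility 0.
Bid 18: wins, pays 4, utility 11 - 4 = 7.
So bidding 18 beats truth here (7 > 0).

18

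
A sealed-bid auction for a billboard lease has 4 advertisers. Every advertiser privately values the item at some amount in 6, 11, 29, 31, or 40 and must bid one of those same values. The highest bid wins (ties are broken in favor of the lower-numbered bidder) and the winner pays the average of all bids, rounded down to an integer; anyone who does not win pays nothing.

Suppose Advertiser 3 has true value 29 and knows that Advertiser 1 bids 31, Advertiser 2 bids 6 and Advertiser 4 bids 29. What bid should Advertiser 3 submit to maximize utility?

Bid 6: loses, pays 0, utility 0.
Bid 11: loses, pays 0, utility 0.
Bid 29: loses, pays 0, utility 0.
Bid 31: loses, pays 0, utility 0.
Bid 40: wins, pays 26, utility 29 - 26 = 3.
The best choice is 40 with utility 3.

40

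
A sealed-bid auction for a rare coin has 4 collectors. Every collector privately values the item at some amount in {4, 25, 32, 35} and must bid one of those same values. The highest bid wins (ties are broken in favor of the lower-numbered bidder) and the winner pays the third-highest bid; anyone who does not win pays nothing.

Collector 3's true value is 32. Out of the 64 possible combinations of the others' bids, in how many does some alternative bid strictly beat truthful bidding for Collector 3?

12

Others bid (4, 4, 35): truth gives 0; bid 35 gives 28 > 0. Violating.
Others bid (4, 25, 35): truth gives 0; bid 35 gives 7 > 0. Violating.
Others bid (4, 32, 4): truth gives 0; bid 35 gives 28 > 0. Violating.
Others bid (4, 32, 25): truth gives 0; bid 35 gives 7 > 0. Violating.
Others bid (4, 4, 4): truth gives 28; no alternative beats it.
Others bid (4, 4, 25): truth gives 28; no alternative beats it.
(Checking all 64 profiles: 12 have a profitable deviation, 52 do not.)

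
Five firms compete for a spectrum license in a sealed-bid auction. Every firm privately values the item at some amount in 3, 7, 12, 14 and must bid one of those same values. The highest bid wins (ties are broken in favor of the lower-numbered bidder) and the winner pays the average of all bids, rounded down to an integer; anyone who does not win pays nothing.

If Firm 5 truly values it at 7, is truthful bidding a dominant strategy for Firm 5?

No

Consider the case where Firm 1 bids 3, Firm 2 bids 3, Firm 3 bids 3 and Firm 4 bids 7.
Truthful bid 7: loses, pays 0, utility 0.
Bid 12 instead: wins, pays 5, utility 7 - 5 = 2.
Since 2 > 0, bidding 12 is strictly better here, so truthful bidding is not dominant.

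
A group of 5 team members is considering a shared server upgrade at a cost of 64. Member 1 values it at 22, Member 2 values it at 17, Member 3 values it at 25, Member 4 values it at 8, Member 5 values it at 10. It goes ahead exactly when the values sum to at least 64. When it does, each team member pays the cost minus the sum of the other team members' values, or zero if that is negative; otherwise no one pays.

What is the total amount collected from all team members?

Total value 82 ≥ cost 64, so it is built.
Member 1: others sum to 60; max(0, 64 - 60) = 4.
Member 2: others sum to 65; max(0, 64 - 65) = 0.
Member 3: others sum to 57; max(0, 64 - 57) = 7.
Member 4: others sum to 74; max(0, 64 - 74) = 0.
Member 5: others sum to 72; max(0, 64 - 72) = 0.
Total collected = 4 + 0 + 7 + 0 + 0 = 11.

11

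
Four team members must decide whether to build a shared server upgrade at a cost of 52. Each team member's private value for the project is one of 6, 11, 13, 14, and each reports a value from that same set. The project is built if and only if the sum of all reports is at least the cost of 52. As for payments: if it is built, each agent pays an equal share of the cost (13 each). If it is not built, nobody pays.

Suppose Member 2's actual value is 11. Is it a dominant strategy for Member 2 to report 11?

Consider the case where Member 1 reports 13, Member 3 reports 14 and Member 4 reports 14.
Truthful report 11: project built, pays 13, utility 11 - 13 = -2.
Report 6 instead: project not built, utility 0.
Since 0 > -2, reporting 6 is strictly better here, so truthful reporting is not dominant.

No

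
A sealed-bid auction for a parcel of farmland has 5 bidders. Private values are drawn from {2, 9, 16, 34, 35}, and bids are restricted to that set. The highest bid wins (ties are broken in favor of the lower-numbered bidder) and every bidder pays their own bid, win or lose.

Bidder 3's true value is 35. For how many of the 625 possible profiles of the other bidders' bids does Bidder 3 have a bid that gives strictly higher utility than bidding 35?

Others bid (2, 2, 2, 2): truth gives 0; bid 9 gives 26 > 0. Violating.
Others bid (2, 2, 2, 9): truth gives 0; bid 9 gives 26 > 0. Violating.
Others bid (2, 2, 2, 16): truth gives 0; bid 16 gives 19 > 0. Violating.
Others bid (2, 2, 2, 34): truth gives 0; bid 34 gives 1 > 0. Violating.
Others bid (2, 2, 2, 35): truth gives 0; no alternative beats it.
Others bid (2, 2, 9, 35): truth gives 0; no alternative beats it.
(Checking all 625 profiles: 369 have a profitable deviation, 256 do not.)

369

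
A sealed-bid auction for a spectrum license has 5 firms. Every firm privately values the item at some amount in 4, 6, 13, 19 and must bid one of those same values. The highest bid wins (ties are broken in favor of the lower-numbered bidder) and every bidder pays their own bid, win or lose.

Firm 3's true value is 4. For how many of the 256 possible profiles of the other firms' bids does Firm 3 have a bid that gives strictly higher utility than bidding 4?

4

Others bid (4, 4, 4, 4): truth gives -4; bid 6 gives -2 > -4. Violating.
Others bid (4, 4, 4, 6): truth gives -4; bid 6 gives -2 > -4. Violating.
Others bid (4, 4, 6, 4): truth gives -4; bid 6 gives -2 > -4. Violating.
Others bid (4, 4, 6, 6): truth gives -4; bid 6 gives -2 > -4. Violating.
Others bid (4, 4, 4, 13): truth gives -4; no alternative beats it.
Others bid (4, 4, 4, 19): truth gives -4; no alternative beats it.
(Checking all 256 profiles: 4 have a profitable deviation, 252 do not.)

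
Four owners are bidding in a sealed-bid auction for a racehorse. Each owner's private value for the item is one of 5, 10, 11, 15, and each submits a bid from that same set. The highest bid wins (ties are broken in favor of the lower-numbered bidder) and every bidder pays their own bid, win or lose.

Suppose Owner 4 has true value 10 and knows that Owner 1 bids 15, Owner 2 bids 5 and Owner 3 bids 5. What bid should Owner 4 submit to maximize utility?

5

Bid 5: loses but pays 5, utility -5.
Bid 10: loses but pays 10, utility -10.
Bid 11: loses but pays 11, utility -11.
Bid 15: loses but pays 15, utility -15.
The best choice is 5 with utility -5.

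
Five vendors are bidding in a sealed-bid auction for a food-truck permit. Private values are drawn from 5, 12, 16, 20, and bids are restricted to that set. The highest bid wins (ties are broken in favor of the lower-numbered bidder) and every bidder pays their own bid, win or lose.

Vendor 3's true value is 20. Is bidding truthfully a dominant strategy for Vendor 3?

Consider the case where Vendor 1 bids 5, Vendor 2 bids 5, Vendor 4 bids 5 and Vendor 5 bids 5.
Truthful bid 20: wins, pays 20, utility 20 - 20 = 0.
Bid 12 instead: wins, pays 12, utility 20 - 12 = 8.
Since 8 > 0, bidding 12 is strictly better here, so truthful bidding is not dominant.

No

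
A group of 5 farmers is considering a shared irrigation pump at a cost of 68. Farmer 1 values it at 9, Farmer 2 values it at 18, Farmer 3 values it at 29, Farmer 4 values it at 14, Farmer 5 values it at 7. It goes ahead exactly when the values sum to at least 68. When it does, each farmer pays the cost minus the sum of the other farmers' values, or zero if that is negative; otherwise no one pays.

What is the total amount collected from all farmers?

Total value 77 ≥ cost 68, so it is built.
Farmer 1: others sum to 68; max(0, 68 - 68) = 0.
Farmer 2: others sum to 59; max(0, 68 - 59) = 9.
Farmer 3: others sum to 48; max(0, 68 - 48) = 20.
Farmer 4: others sum to 63; max(0, 68 - 63) = 5.
Farmer 5: others sum to 70; max(0, 68 - 70) = 0.
Total collected = 0 + 9 + 20 + 5 + 0 = 34.

34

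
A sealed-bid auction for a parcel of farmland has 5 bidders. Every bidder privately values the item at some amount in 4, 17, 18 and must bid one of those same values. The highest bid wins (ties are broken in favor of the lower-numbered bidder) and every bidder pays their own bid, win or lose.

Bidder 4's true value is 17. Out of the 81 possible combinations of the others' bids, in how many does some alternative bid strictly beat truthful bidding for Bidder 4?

Others bid (4, 4, 4, 18): truth gives -17; bid 18 gives -1 > -17. Violating.
Others bid (4, 4, 17, 4): truth gives -17; bid 18 gives -1 > -17. Violating.
Others bid (4, 4, 17, 17): truth gives -17; bid 18 gives -1 > -17. Violating.
Others bid (4, 4, 17, 18): truth gives -17; bid 18 gives -1 > -17. Violating.
Others bid (4, 4, 4, 4): truth gives 0; no alternative beats it.
Others bid (4, 4, 4, 17): truth gives 0; no alternative beats it.
(Checking all 81 profiles: 79 have a profitable deviation, 2 do not.)

79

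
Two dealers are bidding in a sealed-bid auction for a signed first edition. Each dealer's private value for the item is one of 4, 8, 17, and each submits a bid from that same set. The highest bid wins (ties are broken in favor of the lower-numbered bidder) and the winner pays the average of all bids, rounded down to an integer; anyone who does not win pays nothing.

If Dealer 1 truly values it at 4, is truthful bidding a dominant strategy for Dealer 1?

Check each profile of the others' bids and compare truth against every alternative bid.
Others bid (8): truth gives 0, best alternative gives -4.
Others bid (4): truth gives 0, best alternative gives -2.
Others bid (17): truth gives 0, best alternative gives 0.
In every case the truthful bid is at least as good as any alternative, so it is a dominant strategy.

Yes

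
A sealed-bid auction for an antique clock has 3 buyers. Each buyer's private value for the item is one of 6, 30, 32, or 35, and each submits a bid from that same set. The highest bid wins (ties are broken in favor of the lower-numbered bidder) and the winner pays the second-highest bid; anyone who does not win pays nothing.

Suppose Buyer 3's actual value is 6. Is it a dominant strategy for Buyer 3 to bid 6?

Check each profile of the others' bids and compare truth against every alternative bid.
Others bid (6, 6): truth gives 0, best alternative gives 0.
Others bid (6, 30): truth gives 0, best alternative gives 0.
Others bid (6, 32): truth gives 0, best alternative gives 0.
Others bid (6, 35): truth gives 0, best alternative gives 0.
Others bid (30, 6): truth gives 0, best alternative gives 0.
Others bid (30, 30): truth gives 0, best alternative gives 0.
(Remaining 10 profiles checked similarly; truth is weakly best in each.)
In every case the truthful bid is at least as good as any alternative, so it is a dominant strategy.

Yes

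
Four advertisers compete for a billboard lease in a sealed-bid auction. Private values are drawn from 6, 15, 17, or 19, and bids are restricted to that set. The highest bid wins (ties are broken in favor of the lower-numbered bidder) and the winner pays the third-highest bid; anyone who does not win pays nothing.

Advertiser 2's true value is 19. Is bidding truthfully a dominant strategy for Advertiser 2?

Check each profile of the others' bids and compare truth against every alternative bid.
Others bid (6, 6, 19): truth gives 13, best alternative gives 0.
Others bid (6, 19, 6): truth gives 13, best alternative gives 0.
Others bid (17, 6, 6): truth gives 13, best alternative gives 0.
Others bid (6, 15, 19): truth gives 4, best alternative gives 0.
Others bid (6, 19, 15): truth gives 4, best alternative gives 0.
Others bid (15, 6, 19): truth gives 4, best alternative gives 0.
(Remaining 58 profiles checked similarly; truth is weakly best in each.)
In every case the truthful bid is at least as good as any alternative, so it is a dominant strategy.

Yes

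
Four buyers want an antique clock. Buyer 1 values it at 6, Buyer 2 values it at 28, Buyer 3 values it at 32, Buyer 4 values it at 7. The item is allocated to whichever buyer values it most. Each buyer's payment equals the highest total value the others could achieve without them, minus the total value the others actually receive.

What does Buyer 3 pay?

Buyer 3 has the highest value and receives the item.
Without Buyer 3, the item would go to the next-highest value, 28, so the others could achieve 28.
With Buyer 3 present and winning, the others receive nothing, so their total is 0.
Payment = 28 - 0 = 28.

28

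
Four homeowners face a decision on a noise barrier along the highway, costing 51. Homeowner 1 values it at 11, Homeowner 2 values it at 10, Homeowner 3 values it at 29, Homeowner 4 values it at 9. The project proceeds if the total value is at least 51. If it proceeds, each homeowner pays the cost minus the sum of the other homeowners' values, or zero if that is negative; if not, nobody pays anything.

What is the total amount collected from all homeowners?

27

Total value 59 ≥ cost 51, so it is built.
Homeowner 1: others sum to 48; max(0, 51 - 48) = 3.
Homeowner 2: others sum to 49; max(0, 51 - 49) = 2.
Homeowner 3: others sum to 30; max(0, 51 - 30) = 21.
Homeowner 4: others sum to 50; max(0, 51 - 50) = 1.
Total collected = 3 + 2 + 21 + 1 = 27.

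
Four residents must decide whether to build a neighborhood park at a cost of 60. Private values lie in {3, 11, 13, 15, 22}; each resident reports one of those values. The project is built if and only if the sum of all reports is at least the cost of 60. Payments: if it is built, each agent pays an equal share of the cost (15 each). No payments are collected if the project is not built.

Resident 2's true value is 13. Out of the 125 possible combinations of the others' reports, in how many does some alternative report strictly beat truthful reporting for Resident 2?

24

Others report (3, 22, 22): truth gives -2; report 3 gives 0 > -2. Violating.
Others report (11, 15, 22): truth gives -2; report 3 gives 0 > -2. Violating.
Others report (11, 22, 15): truth gives -2; report 3 gives 0 > -2. Violating.
Others report (11, 22, 22): truth gives -2; report 3 gives 0 > -2. Violating.
Others report (3, 3, 3): truth gives 0; no alternative beats it.
Others report (3, 3, 11): truth gives 0; no alternative beats it.
(Checking all 125 profiles: 24 have a profitable deviation, 101 do not.)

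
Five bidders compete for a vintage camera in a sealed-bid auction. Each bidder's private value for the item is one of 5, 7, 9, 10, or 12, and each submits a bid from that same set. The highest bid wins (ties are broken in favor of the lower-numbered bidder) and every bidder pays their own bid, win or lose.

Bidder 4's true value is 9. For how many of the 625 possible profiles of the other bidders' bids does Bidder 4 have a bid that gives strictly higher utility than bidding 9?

Others bid (5, 5, 5, 5): truth gives 0; bid 7 gives 2 > 0. Violating.
Others bid (5, 5, 5, 7): truth gives 0; bid 7 gives 2 > 0. Violating.
Others bid (5, 5, 5, 10): truth gives -9; bid 10 gives -1 > -9. Violating.
Others bid (5, 5, 5, 12): truth gives -9; bid 12 gives -3 > -9. Violating.
Others bid (5, 5, 5, 9): truth gives 0; no alternative beats it.
Others bid (5, 5, 7, 5): truth gives 0; no alternative beats it.
(Checking all 625 profiles: 603 have a profitable deviation, 22 do not.)

603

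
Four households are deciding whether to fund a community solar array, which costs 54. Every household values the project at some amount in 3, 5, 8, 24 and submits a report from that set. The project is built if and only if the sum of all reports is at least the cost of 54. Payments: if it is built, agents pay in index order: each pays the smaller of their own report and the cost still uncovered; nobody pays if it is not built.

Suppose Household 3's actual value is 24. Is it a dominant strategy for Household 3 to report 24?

No

Consider the case where Household 1 reports 3, Household 2 reports 24 and Household 4 reports 24.
Truthful report 24: project built, pays 24, utility 24 - 24 = 0.
Report 3 instead: project built, pays 3, utility 24 - 3 = 21.
Since 21 > 0, reporting 3 is strictly better here, so truthful reporting is not dominant.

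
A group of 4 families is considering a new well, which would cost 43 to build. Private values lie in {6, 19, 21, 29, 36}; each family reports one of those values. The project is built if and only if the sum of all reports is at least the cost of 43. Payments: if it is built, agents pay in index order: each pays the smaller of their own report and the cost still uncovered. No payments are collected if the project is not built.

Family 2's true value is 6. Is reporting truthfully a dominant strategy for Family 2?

Yes

Check each profile of the others' reports and compare truth against every alternative report.
Others report (6, 6, 19): truth gives 0, best alternative gives -13.
Others report (6, 6, 21): truth gives 0, best alternative gives -13.
Others report (6, 6, 29): truth gives 0, best alternative gives -13.
Others report (6, 6, 36): truth gives 0, best alternative gives -13.
Others report (6, 19, 6): truth gives 0, best alternative gives -13.
Others report (6, 19, 19): truth gives 0, best alternative gives -13.
(Remaining 119 profiles checked similarly; truth is weakly best in each.)
In every case the truthful report is at least as good as any alternative, so it is a dominant strategy.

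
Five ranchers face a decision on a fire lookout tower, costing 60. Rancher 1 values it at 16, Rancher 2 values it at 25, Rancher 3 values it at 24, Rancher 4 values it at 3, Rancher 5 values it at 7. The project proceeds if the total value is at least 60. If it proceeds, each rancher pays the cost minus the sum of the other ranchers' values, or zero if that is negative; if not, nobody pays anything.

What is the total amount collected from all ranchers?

20

Total value 75 ≥ cost 60, so it is built.
Rancher 1: others sum to 59; max(0, 60 - 59) = 1.
Rancher 2: others sum to 50; max(0, 60 - 50) = 10.
Rancher 3: others sum to 51; max(0, 60 - 51) = 9.
Rancher 4: others sum to 72; max(0, 60 - 72) = 0.
Rancher 5: others sum to 68; max(0, 60 - 68) = 0.
Total collected = 1 + 10 + 9 + 0 + 0 = 20.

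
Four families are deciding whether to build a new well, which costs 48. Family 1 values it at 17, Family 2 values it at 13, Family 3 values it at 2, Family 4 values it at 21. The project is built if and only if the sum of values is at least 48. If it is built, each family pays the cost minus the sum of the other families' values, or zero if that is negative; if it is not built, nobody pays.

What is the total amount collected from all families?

Total value 53 ≥ cost 48, so it is built.
Family 1: others sum to 36; max(0, 48 - 36) = 12.
Family 2: others sum to 40; max(0, 48 - 40) = 8.
Family 3: others sum to 51; max(0, 48 - 51) = 0.
Family 4: others sum to 32; max(0, 48 - 32) = 16.
Total collected = 12 + 8 + 0 + 16 = 36.

36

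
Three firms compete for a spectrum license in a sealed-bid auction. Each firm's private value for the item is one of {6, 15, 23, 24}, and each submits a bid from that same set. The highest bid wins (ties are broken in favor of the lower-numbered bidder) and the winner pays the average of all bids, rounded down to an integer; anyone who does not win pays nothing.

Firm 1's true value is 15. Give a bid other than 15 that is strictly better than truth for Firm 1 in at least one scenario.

Suppose Firm 2 bids 6 and Firm 3 bids 6.
Bid 15: wins, pays 9, utility 15 - 9 = 6.
Bid 6: wins, pays 6, utility 15 - 6 = 9.
So bidding 6 beats truth here (9 > 6).

6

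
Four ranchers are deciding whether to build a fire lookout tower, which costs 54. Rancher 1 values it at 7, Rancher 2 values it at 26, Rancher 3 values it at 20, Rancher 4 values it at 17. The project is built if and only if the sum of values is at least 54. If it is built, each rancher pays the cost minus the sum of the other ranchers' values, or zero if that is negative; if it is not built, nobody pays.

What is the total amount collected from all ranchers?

15

Total value 70 ≥ cost 54, so it is built.
Rancher 1: others sum to 63; max(0, 54 - 63) = 0.
Rancher 2: others sum to 44; max(0, 54 - 44) = 10.
Rancher 3: others sum to 50; max(0, 54 - 50) = 4.
Rancher 4: others sum to 53; max(0, 54 - 53) = 1.
Total collected = 0 + 10 + 4 + 1 = 15.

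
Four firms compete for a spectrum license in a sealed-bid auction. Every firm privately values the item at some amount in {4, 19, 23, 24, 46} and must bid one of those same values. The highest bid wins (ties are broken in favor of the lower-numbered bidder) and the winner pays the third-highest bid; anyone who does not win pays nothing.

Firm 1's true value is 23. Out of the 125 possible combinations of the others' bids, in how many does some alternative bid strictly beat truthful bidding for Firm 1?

24

Others bid (4, 4, 24): truth gives 0; bid 24 gives 19 > 0. Violating.
Others bid (4, 4, 46): truth gives 0; bid 46 gives 19 > 0. Violating.
Others bid (4, 19, 24): truth gives 0; bid 24 gives 4 > 0. Violating.
Others bid (4, 19, 46): truth gives 0; bid 46 gives 4 > 0. Violating.
Others bid (4, 4, 4): truth gives 19; no alternative beats it.
Others bid (4, 4, 19): truth gives 19; no alternative beats it.
(Checking all 125 profiles: 24 have a profitable deviation, 101 do not.)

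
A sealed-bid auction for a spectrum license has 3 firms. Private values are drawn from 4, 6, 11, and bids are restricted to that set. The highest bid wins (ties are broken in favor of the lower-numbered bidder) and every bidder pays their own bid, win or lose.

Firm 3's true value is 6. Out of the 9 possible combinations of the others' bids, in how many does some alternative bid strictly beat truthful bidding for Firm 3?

Others bid (4, 6): truth gives -6; bid 4 gives -4 > -6. Violating.
Others bid (4, 11): truth gives -6; bid 4 gives -4 > -6. Violating.
Others bid (6, 4): truth gives -6; bid 4 gives -4 > -6. Violating.
Others bid (6, 6): truth gives -6; bid 4 gives -4 > -6. Violating.
Others bid (4, 4): truth gives 0; no alternative beats it.
(Checking all 9 profiles: 8 have a profitable deviation, 1 does not.)

8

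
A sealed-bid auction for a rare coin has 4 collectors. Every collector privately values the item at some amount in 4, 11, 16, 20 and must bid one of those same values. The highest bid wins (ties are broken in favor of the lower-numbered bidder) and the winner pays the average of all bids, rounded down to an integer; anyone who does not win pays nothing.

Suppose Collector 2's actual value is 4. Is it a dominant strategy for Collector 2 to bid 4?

Check each profile of the others' bids and compare truth against every alternative bid.
Others bid (4, 11, 11): truth gives 0, best alternative gives -5.
Others bid (4, 4, 11): truth gives 0, best alternative gives -3.
Others bid (4, 11, 4): truth gives 0, best alternative gives -3.
Others bid (4, 4, 4): truth gives 0, best alternative gives -1.
Others bid (4, 4, 16): truth gives 0, best alternative gives 0.
Others bid (4, 4, 20): truth gives 0, best alternative gives 0.
(Remaining 58 profiles checked similarly; truth is weakly best in each.)
In every case the truthful bid is at least as good as any alternative, so it is a dominant strategy.

Yes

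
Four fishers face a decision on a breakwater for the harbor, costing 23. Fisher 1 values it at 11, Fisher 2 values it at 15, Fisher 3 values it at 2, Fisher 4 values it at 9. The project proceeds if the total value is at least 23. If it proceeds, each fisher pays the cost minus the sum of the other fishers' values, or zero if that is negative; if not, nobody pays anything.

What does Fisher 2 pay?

Total value 37 ≥ cost 23, so the project is built.
The other fishers' values sum to 22.
Cost minus that sum is 23 - 22 = 1.

1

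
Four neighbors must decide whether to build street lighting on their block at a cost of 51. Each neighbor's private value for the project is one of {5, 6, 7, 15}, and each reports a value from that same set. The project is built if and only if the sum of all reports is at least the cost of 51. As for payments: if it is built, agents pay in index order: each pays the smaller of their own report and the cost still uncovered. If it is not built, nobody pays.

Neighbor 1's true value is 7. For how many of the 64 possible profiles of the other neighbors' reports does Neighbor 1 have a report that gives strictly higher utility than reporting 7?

1

Others report (15, 15, 15): truth gives 0; report 6 gives 1 > 0. Violating.
Others report (5, 5, 5): truth gives 0; no alternative beats it.
Others report (5, 5, 6): truth gives 0; no alternative beats it.
(Checking all 64 profiles: 1 has a profitable deviation, 63 do not.)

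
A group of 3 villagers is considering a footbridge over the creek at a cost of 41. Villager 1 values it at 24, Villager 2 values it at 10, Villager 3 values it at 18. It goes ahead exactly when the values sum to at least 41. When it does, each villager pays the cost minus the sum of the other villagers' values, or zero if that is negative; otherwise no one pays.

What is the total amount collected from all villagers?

20

Total value 52 ≥ cost 41, so it is built.
Villager 1: others sum to 28; max(0, 41 - 28) = 13.
Villager 2: others sum to 42; max(0, 41 - 42) = 0.
Villager 3: others sum to 34; max(0, 41 - 34) = 7.
Total collected = 13 + 0 + 7 = 20.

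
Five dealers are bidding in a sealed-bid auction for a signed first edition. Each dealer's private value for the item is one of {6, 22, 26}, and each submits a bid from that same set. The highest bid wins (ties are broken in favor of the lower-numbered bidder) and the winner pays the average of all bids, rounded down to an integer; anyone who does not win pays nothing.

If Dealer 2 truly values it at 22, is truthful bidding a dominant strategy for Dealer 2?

No

Consider the case where Dealer 1 bids 6, Dealer 3 bids 6, Dealer 4 bids 6 and Dealer 5 bids 26.
Truthful bid 22: loses, pays 0, utility 0.
Bid 26 instead: wins, pays 14, utility 22 - 14 = 8.
Since 8 > 0, bidding 26 is strictly better here, so truthful bidding is not dominant.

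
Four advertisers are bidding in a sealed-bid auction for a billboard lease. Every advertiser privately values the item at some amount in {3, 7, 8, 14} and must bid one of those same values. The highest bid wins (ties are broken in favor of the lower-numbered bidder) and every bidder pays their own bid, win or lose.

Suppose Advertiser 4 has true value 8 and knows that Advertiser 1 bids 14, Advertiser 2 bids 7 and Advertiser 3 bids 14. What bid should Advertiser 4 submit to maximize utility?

3

Bid 3: loses but pays 3, utility -3.
Bid 7: loses but pays 7, utility -7.
Bid 8: loses but pays 8, utility -8.
Bid 14: loses but pays 14, utility -14.
The best choice is 3 with utility -3.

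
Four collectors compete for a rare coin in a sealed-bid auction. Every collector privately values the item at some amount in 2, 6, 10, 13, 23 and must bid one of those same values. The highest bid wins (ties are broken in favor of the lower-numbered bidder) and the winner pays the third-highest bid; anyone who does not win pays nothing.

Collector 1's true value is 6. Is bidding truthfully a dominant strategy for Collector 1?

Consider the case where Collector 2 bids 2, Collector 3 bids 2 and Collector 4 bids 10.
Truthful bid 6: loses, pays 0, utility 0.
Bid 10 instead: wins, pays 2, utility 6 - 2 = 4.
Since 4 > 0, bidding 10 is strictly better here, so truthful bidding is not dominant.

No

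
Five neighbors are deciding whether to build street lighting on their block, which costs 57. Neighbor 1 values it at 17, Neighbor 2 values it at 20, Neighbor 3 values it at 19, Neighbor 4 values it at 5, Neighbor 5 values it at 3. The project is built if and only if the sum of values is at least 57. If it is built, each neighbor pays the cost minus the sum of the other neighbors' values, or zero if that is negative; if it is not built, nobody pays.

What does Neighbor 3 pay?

12

Total value 64 ≥ cost 57, so the project is built.
The other neighbors' values sum to 45.
Cost minus that sum is 57 - 45 = 12.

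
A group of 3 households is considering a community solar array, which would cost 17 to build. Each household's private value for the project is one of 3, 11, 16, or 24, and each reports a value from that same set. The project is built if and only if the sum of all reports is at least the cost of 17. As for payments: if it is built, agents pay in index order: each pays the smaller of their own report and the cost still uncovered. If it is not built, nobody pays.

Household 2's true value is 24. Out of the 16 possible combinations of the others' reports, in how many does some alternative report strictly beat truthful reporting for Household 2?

8

Others report (3, 3): truth gives 10; report 11 gives 13 > 10. Violating.
Others report (3, 11): truth gives 10; report 3 gives 21 > 10. Violating.
Others report (3, 16): truth gives 10; report 3 gives 21 > 10. Violating.
Others report (3, 24): truth gives 10; report 3 gives 21 > 10. Violating.
Others report (16, 3): truth gives 23; no alternative beats it.
Others report (16, 11): truth gives 23; no alternative beats it.
(Checking all 16 profiles: 8 have a profitable deviation, 8 do not.)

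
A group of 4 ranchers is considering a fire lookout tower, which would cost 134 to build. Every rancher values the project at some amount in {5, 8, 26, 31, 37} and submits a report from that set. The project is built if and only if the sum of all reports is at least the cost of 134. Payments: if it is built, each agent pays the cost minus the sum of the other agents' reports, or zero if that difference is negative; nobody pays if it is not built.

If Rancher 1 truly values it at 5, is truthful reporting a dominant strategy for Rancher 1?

Yes

Check each profile of the others' reports and compare truth against every alternative report.
Others report (5, 5, 5): truth gives 0, best alternative gives 0.
Others report (5, 5, 8): truth gives 0, best alternative gives 0.
Others report (5, 5, 26): truth gives 0, best alternative gives 0.
Others report (5, 5, 31): truth gives 0, best alternative gives 0.
Others report (5, 5, 37): truth gives 0, best alternative gives 0.
Others report (5, 8, 5): truth gives 0, best alternative gives 0.
(Remaining 119 profiles checked similarly; truth is weakly best in each.)
In every case the truthful report is at least as good as any alternative, so it is a dominant strategy.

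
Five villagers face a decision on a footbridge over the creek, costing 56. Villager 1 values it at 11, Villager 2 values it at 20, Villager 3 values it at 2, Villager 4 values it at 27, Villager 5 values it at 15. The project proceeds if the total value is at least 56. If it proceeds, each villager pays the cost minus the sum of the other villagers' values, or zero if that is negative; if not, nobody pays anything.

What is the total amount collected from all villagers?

Total value 75 ≥ cost 56, so it is built.
Villager 1: others sum to 64; max(0, 56 - 64) = 0.
Villager 2: others sum to 55; max(0, 56 - 55) = 1.
Villager 3: others sum to 73; max(0, 56 - 73) = 0.
Villager 4: others sum to 48; max(0, 56 - 48) = 8.
Villager 5: others sum to 60; max(0, 56 - 60) = 0.
Total collected = 0 + 1 + 0 + 8 + 0 = 9.

9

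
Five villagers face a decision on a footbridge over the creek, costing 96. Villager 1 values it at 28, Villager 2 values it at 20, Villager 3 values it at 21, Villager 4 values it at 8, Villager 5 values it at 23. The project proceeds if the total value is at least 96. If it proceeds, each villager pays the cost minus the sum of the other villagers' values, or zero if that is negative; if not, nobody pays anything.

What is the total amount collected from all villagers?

80

Total value 100 ≥ cost 96, so it is built.
Villager 1: others sum to 72; max(0, 96 - 72) = 24.
Villager 2: others sum to 80; max(0, 96 - 80) = 16.
Villager 3: others sum to 79; max(0, 96 - 79) = 17.
Villager 4: others sum to 92; max(0, 96 - 92) = 4.
Villager 5: others sum to 77; max(0, 96 - 77) = 19.
Total collected = 24 + 16 + 17 + 4 + 19 = 80.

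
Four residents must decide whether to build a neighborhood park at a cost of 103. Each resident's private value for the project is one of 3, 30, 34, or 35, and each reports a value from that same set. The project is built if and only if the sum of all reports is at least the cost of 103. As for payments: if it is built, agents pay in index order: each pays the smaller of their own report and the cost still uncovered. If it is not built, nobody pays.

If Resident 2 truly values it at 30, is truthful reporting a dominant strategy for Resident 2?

Consider the case where Resident 1 reports 30, Resident 3 reports 35 and Resident 4 reports 35.
Truthful report 30: project built, pays 30, utility 30 - 30 = 0.
Report 3 instead: project built, pays 3, utility 30 - 3 = 27.
Since 27 > 0, reporting 3 is strictly better here, so truthful reporting is not dominant.

No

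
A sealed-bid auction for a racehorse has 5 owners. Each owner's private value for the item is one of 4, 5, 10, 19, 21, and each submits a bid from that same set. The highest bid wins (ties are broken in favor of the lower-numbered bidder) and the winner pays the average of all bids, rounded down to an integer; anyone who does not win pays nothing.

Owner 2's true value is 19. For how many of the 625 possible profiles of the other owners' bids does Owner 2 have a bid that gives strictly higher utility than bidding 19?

354

Others bid (4, 4, 4, 4): truth gives 12; bid 5 gives 15 > 12. Violating.
Others bid (4, 4, 4, 5): truth gives 12; bid 5 gives 15 > 12. Violating.
Others bid (4, 4, 4, 10): truth gives 11; bid 10 gives 13 > 11. Violating.
Others bid (4, 4, 4, 21): truth gives 0; bid 21 gives 9 > 0. Violating.
Others bid (4, 4, 4, 19): truth gives 9; no alternative beats it.
Others bid (4, 4, 5, 19): truth gives 9; no alternative beats it.
(Checking all 625 profiles: 354 have a profitable deviation, 271 do not.)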